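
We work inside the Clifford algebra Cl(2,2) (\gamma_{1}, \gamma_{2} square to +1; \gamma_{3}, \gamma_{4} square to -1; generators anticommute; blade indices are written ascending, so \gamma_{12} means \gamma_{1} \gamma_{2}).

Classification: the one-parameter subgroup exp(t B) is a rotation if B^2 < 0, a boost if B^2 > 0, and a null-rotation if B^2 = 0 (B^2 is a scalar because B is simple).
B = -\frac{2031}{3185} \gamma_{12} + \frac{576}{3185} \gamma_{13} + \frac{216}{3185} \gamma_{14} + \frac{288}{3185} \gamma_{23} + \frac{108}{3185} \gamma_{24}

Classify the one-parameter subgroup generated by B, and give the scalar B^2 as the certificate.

B^2 term by term: the squares give (-\frac{2031}{3185})^2*(\gamma_{12})^2 + (\frac{576}{3185})^2*(\gamma_{13})^2 + (\frac{216}{3185})^2*(\gamma_{14})^2 + (\frac{288}{3185})^2*(\gamma_{23})^2 + (\frac{108}{3185})^2*(\gamma_{24})^2 = \frac{4124961}{10144225}*(-1) + \frac{331776}{10144225}*(+1) + \frac{46656}{10144225}*(+1) + \frac{82944}{10144225}*(+1) + \frac{11664}{10144225}*(+1) = -\frac{9}{25} (each basis 2-blade squares to minus the product of its generators' squares); cross terms between blades sharing an index anticommute and cancel; the commuting (index-disjoint) pairs give grade-4 terms 2*c*c'*(blade product), which cancel blade by blade — \gamma_{1234}: -\frac{124416}{10144225} + \frac{124416}{10144225} = 0 — confirming B is simple. So B^2 = -\frac{9}{25}.
Answer: rotation, certificate B^2 = -\frac{9}{25}. The scalar -\frac{9}{25} is the complete invariant here: its sign names the subgroup type.


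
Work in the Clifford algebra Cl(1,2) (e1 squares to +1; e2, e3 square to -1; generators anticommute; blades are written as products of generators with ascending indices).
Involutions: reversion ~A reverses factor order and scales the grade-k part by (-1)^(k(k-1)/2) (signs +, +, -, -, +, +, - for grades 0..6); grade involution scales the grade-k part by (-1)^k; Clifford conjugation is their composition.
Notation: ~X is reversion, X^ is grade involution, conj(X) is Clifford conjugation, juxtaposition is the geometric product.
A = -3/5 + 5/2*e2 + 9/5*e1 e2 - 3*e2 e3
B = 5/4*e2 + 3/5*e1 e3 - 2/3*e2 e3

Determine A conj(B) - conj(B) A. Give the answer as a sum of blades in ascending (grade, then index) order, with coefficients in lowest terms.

first term: 41/8 + 9/4*e1 + 3/4*e2 + 25/12*e3 - 9/5*e1 e2 - 21/25*e1 e3 + 17/25*e2 e3 + 3/2*e1 e2 e3
second term: 41/8 - 9/4*e1 + 3/4*e2 - 25/12*e3 + 9/5*e1 e2 + 39/25*e1 e3 - 37/25*e2 e3 + 3/2*e1 e2 e3
Answer: 9/2*e1 + 25/6*e3 - 18/5*e1 e2 - 12/5*e1 e3 + 54/25*e2 e3


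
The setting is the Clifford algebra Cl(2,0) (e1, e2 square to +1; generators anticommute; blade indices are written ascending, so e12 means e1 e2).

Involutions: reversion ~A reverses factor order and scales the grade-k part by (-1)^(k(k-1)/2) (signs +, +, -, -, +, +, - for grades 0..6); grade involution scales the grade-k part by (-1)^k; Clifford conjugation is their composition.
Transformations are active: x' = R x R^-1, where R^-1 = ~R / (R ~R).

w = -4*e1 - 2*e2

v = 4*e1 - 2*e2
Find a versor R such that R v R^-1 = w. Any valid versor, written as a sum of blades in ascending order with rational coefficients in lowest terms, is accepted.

Take R = v + w = -4*e2. Because q(v) = q(w) = 20, conjugation by R sends v exactly to w.
Answer: -4*e2


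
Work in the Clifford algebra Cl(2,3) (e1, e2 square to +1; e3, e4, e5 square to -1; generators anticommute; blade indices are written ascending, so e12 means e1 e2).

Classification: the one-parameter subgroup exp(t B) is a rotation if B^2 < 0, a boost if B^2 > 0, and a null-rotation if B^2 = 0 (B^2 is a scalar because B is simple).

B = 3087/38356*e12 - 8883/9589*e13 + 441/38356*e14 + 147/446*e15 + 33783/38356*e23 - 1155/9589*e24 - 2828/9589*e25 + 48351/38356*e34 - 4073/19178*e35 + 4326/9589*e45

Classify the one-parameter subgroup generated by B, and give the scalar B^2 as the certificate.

B^2 term by term: the squares give (3087/38356)^2*(e12)^2 + (-8883/9589)^2*(e13)^2 + (441/38356)^2*(e14)^2 + (147/446)^2*(e15)^2 + (33783/38356)^2*(e23)^2 + (-1155/9589)^2*(e24)^2 + (-2828/9589)^2*(e25)^2 + (48351/38356)^2*(e34)^2 + (-4073/19178)^2*(e35)^2 + (4326/9589)^2*(e45)^2 = 9529569/1471182736*(-1) + 78907689/91948921*(+1) + 194481/1471182736*(+1) + 21609/198916*(+1) + 1141291089/1471182736*(+1) + 1334025/91948921*(+1) + 7997584/91948921*(+1) + 2337819201/1471182736*(-1) + 16589329/367795684*(-1) + 18714276/91948921*(-1) = 0 (each basis 2-blade squares to minus the product of its generators' squares); cross terms between blades sharing an index anticommute and cancel; the commuting (index-disjoint) pairs give grade-4 terms 2*c*c'*(blade product), which cancel blade by blade — e1234: 149259537/735591368 - 20519730/91948921 + 14898303/735591368 = 0; e1235: -12573351/367795684 - 50242248/91948921 + 4966101/8553388 = 0; e1245: 6677181/91948921 + 623574/91948921 - 169785/2138347 = 0; e1345: -76855716/91948921 + 1796193/367795684 + 7107597/8553388 = 0; e2345: 73072629/91948921 - 4704315/91948921 - 68368314/91948921 = 0 — confirming B is simple. So B^2 = 0.
Answer: null-rotation, certificate B^2 = 0. B^2 = 0 is basis-independent, so its sign is the whole story.


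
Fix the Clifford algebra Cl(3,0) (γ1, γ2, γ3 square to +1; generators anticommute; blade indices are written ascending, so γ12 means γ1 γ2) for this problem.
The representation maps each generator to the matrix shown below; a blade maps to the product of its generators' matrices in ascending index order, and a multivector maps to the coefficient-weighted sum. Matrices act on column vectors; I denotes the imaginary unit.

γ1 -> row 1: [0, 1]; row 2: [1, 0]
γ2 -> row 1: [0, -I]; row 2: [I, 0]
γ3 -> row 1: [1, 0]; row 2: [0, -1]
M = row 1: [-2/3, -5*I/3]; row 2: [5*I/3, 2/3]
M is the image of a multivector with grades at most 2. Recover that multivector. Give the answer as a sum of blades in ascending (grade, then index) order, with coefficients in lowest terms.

Method: 1, rho(γ1), rho(γ2), rho(γ3) form a trace-orthogonal basis of the 2x2 complex matrices (tr(X Y) = 2 if X = Y, else 0), so M = m0*1 + m1*rho(γ1) + m2*rho(γ2) + m3*rho(γ3) with m0 = tr(M)/2 = 0, m1 = tr(M rho(γ1))/2 = 0, m2 = tr(M rho(γ2))/2 = 5/3, m3 = tr(M rho(γ3))/2 = -2/3.
Multiplying table entries, the bivector images are rho(γ12) = I*rho(γ3), rho(γ13) = -I*rho(γ2), rho(γ23) = I*rho(γ1); with real blade coefficients the real parts of m0..m3 are the coefficients of 1, γ1, γ2, γ3 and the imaginary parts give the bivectors (γ23: Im m1, γ13: -Im m2, γ12: Im m3).
Answer: 5/3*γ2 - 2/3*γ3


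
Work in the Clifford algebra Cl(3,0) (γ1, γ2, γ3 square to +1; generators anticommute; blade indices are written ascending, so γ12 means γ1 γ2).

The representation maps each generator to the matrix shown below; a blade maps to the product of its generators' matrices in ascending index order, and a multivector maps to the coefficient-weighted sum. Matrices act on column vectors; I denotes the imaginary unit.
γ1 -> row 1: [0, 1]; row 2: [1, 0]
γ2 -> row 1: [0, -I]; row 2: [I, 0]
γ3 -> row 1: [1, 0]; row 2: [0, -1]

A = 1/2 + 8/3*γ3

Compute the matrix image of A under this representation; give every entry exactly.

M = (1/2)*1 + (8/3)*rho(γ3), summed entrywise (1 is the identity matrix):
Answer: row 1: [19/6, 0]; row 2: [0, -13/6]


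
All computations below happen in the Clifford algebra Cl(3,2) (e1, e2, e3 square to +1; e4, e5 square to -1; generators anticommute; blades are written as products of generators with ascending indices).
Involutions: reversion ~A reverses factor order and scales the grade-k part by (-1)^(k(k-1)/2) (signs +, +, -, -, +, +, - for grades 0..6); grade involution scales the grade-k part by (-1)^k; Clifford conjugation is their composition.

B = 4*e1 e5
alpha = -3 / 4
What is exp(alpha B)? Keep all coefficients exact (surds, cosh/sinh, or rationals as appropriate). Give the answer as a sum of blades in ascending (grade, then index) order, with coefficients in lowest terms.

B^2 = (4)^2*(e1 e5)^2 = 16*(+1) = 16 (a basis 2-blade squares to minus the product of its generators' squares).
B^2 = 16 — since the square is positive, the closed form is hyperbolic: l = 4, alpha*l = -3, so exp(alpha B) = cosh(-3) + (sinh(-3)/4)*B = cosh(3) + (-sinh(3)/4)*B.
Answer: cosh(3) - sinh(3)*e1 e5


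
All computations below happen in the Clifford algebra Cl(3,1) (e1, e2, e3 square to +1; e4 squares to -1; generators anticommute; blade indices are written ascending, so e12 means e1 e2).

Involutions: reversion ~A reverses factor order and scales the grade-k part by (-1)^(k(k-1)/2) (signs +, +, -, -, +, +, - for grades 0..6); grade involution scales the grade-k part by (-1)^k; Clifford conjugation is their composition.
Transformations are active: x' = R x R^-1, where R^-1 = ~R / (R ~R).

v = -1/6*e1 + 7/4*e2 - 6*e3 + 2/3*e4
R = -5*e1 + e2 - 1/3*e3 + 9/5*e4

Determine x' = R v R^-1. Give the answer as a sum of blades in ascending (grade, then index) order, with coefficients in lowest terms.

~R = -5*e1 + e2 - 1/3*e3 + 9/5*e4, and R ~R = 5146/225, so R^-1 = ~R / (5146/225).
R v = 203/60 - 103/12*e12 + 539/18*e13 - 91/30*e14 - 65/12*e23 - 149/60*e24 + 476/45*e34
Answer: -40529/30876*e1 - 7483/5146*e2 + 60737/10292*e3 - 4141/30876*e4


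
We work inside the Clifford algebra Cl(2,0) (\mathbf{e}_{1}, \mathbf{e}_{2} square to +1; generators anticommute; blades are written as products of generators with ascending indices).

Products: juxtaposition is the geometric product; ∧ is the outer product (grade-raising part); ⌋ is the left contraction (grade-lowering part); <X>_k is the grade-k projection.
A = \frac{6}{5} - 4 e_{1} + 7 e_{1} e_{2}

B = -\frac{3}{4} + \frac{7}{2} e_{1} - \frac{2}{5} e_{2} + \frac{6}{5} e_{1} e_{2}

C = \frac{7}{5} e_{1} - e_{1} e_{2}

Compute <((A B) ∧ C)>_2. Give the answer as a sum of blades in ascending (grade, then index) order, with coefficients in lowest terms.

step 1: -\frac{233}{10} + \frac{22}{5} e_{1} - \frac{1489}{50} e_{2} - \frac{221}{100} e_{1} e_{2}
step 2: -\frac{1631}{50} e_{1} + \frac{8124}{125} e_{1} e_{2}
step 3: \frac{8124}{125} e_{1} e_{2}
Answer: \frac{8124}{125} e_{1} e_{2}


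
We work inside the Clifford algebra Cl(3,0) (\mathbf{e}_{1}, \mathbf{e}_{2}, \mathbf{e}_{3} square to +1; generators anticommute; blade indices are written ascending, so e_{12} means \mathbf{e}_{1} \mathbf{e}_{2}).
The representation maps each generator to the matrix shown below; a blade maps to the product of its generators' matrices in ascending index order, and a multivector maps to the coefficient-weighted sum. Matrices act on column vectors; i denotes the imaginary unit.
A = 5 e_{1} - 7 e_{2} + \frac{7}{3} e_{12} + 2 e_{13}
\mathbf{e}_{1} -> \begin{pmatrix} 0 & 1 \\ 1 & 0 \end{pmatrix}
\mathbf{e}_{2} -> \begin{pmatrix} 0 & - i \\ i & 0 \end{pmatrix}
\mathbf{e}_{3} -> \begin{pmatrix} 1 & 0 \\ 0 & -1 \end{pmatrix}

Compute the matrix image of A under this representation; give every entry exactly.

Bivector images (products of the table entries): rho(e_{12}) = rho(\mathbf{e}_{1})rho(\mathbf{e}_{2}) = \begin{pmatrix} i & 0 \\ 0 & - i \end{pmatrix}; rho(e_{13}) = rho(\mathbf{e}_{1})rho(\mathbf{e}_{3}) = \begin{pmatrix} 0 & -1 \\ 1 & 0 \end{pmatrix}.
M = (5)*rho(e_{1}) + (-7)*rho(e_{2}) + (\frac{7}{3})*rho(e_{12}) + (2)*rho(e_{13}), summed entrywise:
Answer: \begin{pmatrix} \frac{7 i}{3} & 3 + 7 i \\ 7 - 7 i & - \frac{7 i}{3} \end{pmatrix}


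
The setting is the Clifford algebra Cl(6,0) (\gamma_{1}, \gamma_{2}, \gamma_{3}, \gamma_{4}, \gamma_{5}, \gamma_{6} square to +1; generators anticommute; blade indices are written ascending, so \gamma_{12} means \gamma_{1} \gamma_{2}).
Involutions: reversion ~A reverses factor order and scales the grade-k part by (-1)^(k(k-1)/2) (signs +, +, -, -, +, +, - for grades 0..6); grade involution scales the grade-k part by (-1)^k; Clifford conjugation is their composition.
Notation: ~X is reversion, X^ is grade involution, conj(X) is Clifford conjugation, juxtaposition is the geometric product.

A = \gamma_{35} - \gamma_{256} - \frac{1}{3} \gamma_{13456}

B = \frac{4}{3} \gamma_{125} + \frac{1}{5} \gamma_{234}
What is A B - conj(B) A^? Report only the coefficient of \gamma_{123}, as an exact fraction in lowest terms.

first term: -\frac{4}{3} \gamma_{16} + \frac{4}{3} \gamma_{123} + \frac{1}{5} \gamma_{245} + \frac{1}{15} \gamma_{1256} + \frac{4}{9} \gamma_{2346} - \frac{1}{5} \gamma_{3456}
second term: -\frac{4}{3} \gamma_{16} - \frac{4}{3} \gamma_{123} - \frac{1}{5} \gamma_{245} + \frac{1}{15} \gamma_{1256} + \frac{4}{9} \gamma_{2346} + \frac{1}{5} \gamma_{3456}
Answer: \frac{8}{3}


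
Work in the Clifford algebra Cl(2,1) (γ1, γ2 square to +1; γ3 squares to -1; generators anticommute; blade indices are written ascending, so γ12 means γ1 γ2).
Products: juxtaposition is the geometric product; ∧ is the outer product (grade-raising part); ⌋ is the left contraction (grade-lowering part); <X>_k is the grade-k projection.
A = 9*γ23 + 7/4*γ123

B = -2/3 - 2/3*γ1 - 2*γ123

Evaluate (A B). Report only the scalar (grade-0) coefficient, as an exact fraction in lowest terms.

step 1: -7/2 - 18*γ1 - 43/6*γ23 - 43/6*γ123
Answer: -7/2


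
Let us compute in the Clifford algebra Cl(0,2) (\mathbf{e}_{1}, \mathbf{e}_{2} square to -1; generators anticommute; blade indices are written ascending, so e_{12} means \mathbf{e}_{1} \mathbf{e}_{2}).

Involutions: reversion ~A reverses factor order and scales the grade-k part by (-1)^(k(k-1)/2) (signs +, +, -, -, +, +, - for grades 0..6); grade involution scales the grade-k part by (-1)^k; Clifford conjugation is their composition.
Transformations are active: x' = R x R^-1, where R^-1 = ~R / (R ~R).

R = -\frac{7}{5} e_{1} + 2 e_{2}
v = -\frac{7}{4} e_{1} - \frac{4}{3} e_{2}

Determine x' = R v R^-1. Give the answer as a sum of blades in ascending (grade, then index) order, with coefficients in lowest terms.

~R = -\frac{7}{5} e_{1} + 2 e_{2}, and R ~R = -\frac{149}{25}, so R^-1 = ~R / (-\frac{149}{25}).
R v = \frac{13}{60} + \frac{161}{30} e_{12}
Answer: \frac{3311}{1788} e_{1} + \frac{177}{149} e_{2}


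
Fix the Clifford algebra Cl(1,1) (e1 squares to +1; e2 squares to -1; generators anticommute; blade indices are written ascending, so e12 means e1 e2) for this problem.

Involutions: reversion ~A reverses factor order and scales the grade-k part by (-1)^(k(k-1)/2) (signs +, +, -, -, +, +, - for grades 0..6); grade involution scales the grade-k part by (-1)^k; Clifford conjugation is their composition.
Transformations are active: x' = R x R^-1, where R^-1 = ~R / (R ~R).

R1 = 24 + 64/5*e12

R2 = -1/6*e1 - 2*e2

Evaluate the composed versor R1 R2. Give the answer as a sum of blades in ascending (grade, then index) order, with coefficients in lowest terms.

Distribute over the terms of R1 (each basis-blade product reordered to ascending indices, repeated generators contracted through their squares):
(24) R2 = -4*e1 - 48*e2
(64/5*e12) R2 = 128/5*e1 + 32/15*e2
Summing the partial products and collecting blades:
Answer: 108/5*e1 - 688/15*e2


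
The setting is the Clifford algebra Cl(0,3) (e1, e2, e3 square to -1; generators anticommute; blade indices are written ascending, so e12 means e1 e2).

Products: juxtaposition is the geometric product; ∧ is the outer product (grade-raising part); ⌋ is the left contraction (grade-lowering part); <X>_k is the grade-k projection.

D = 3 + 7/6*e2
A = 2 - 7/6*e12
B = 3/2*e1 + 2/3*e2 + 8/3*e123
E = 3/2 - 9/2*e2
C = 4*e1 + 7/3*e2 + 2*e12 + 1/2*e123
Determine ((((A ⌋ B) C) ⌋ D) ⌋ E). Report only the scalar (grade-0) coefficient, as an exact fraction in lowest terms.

step 1: 3*e1 + 4/3*e2 + 28/9*e3 + 16/3*e123
step 2: -112/9 + 8/3*e1 - 6*e2 - 32/3*e3 + 1/9*e12 + 2/3*e13 - 1625/54*e23 + 56/9*e123
step 3: -91/3 - 392/27*e2
step 4: -665/6 + 273/2*e2
Answer: -665/6


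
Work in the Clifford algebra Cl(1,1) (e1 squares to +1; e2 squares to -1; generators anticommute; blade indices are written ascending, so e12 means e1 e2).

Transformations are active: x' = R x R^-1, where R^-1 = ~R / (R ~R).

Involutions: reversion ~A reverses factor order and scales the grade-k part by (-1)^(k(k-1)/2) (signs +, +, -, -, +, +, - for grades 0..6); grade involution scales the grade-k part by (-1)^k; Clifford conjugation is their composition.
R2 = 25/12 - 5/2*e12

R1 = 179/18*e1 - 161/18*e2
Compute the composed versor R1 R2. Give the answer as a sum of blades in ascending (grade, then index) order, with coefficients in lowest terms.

Distribute over the terms of R1 (each basis-blade product reordered to ascending indices, repeated generators contracted through their squares):
(179/18*e1) R2 = 4475/216*e1 - 895/36*e2
(-161/18*e2) R2 = 805/36*e1 - 4025/216*e2
Summing the partial products and collecting blades:
Answer: 9305/216*e1 - 9395/216*e2


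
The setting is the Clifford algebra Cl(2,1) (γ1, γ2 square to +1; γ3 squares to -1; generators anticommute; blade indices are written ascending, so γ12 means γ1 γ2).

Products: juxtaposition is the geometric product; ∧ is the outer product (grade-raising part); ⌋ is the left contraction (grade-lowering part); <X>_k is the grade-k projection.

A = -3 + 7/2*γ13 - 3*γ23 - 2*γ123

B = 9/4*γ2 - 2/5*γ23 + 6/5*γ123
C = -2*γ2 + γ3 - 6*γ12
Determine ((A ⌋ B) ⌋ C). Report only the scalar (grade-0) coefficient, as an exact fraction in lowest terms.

step 1: -6/5 - 18/5*γ1 - 219/20*γ2 + 6/5*γ23 - 18/5*γ123
step 2: 219/10 - 657/10*γ1 + 24*γ2 - 6/5*γ3 + 36/5*γ12
Answer: 219/10


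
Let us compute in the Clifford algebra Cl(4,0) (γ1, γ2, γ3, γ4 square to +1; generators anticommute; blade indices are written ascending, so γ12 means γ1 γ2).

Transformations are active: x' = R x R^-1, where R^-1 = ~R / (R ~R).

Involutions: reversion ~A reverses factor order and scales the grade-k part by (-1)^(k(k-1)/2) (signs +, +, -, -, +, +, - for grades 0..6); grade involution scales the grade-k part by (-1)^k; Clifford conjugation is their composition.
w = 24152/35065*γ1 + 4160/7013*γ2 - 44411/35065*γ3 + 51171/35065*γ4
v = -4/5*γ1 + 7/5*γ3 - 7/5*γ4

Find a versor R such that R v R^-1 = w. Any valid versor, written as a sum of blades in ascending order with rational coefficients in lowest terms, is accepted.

Construction: equal norms (both 114/25) license R = v + w = -780/7013*γ1 + 4160/7013*γ2 + 936/7013*γ3 + 416/7013*γ4 — nothing changes along that direction, while (v - w)/2 changes sign, so v maps onto w.
Answer: -780/7013*γ1 + 4160/7013*γ2 + 936/7013*γ3 + 416/7013*γ4


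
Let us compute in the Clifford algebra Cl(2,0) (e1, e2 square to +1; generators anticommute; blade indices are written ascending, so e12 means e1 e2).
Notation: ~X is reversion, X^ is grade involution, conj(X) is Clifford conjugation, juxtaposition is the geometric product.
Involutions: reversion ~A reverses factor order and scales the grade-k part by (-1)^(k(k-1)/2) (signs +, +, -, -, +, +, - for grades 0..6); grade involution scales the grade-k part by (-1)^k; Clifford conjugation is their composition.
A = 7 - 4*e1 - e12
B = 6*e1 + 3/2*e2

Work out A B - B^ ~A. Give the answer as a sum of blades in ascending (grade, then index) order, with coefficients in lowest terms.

first term: -24 + 81/2*e1 + 33/2*e2 - 6*e12
second term: 24 - 81/2*e1 - 33/2*e2 - 6*e12
Answer: -48 + 81*e1 + 33*e2


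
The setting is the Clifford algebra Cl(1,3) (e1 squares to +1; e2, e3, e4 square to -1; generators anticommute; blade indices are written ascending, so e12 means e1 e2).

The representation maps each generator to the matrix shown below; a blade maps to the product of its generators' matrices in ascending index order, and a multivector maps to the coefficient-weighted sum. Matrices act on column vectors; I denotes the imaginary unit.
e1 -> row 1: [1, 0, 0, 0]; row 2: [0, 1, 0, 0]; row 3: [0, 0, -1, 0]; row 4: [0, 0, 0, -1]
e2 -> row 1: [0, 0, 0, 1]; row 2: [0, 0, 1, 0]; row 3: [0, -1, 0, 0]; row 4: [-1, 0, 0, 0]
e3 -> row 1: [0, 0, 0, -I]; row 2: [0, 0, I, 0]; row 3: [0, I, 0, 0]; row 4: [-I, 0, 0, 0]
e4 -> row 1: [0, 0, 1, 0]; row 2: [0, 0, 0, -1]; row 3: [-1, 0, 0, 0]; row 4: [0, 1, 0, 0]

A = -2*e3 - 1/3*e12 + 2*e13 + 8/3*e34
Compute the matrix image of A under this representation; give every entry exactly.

Bivector images (products of the table entries): rho(e12) = rho(e1)rho(e2) = row 1: [0, 0, 0, 1]; row 2: [0, 0, 1, 0]; row 3: [0, 1, 0, 0]; row 4: [1, 0, 0, 0]; rho(e13) = rho(e1)rho(e3) = row 1: [0, 0, 0, -I]; row 2: [0, 0, I, 0]; row 3: [0, -I, 0, 0]; row 4: [I, 0, 0, 0]; rho(e34) = rho(e3)rho(e4) = row 1: [0, -I, 0, 0]; row 2: [-I, 0, 0, 0]; row 3: [0, 0, 0, -I]; row 4: [0, 0, -I, 0].
M = (-2)*rho(e3) + (-1/3)*rho(e12) + (2)*rho(e13) + (8/3)*rho(e34), summed entrywise:
Answer: row 1: [0, -8*I/3, 0, -1/3]; row 2: [-8*I/3, 0, -1/3, 0]; row 3: [0, -1/3 - 4*I, 0, -8*I/3]; row 4: [-1/3 + 4*I, 0, -8*I/3, 0]


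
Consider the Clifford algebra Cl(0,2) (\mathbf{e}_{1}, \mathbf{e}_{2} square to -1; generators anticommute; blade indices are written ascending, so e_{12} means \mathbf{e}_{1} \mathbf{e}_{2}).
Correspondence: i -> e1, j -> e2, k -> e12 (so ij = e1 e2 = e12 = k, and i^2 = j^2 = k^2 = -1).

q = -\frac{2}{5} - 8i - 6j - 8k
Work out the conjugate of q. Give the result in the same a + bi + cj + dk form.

In blades: q = -\frac{2}{5} - 8 e_{1} - 6 e_{2} - 8 e_{12}.
Conjugation here is Clifford conjugation: the scalar is fixed and the grade-1 and grade-2 blades all flip sign, giving -\frac{2}{5} + 8 e_{1} + 6 e_{2} + 8 e_{12}; translating back:
Answer: -\frac{2}{5} + 8i + 6j + 8k


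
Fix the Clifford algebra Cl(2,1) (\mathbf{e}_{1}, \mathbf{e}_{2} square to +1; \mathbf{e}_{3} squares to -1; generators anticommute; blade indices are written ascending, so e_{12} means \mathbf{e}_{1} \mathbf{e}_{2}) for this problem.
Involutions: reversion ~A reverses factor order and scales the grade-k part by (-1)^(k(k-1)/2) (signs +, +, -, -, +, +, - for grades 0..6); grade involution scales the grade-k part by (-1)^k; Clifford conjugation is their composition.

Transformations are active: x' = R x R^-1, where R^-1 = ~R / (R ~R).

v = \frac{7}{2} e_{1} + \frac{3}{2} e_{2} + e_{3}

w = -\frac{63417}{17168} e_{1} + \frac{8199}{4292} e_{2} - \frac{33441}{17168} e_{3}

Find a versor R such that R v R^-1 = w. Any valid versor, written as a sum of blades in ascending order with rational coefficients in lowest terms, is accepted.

R = v + w = -\frac{3329}{17168} e_{1} + \frac{14637}{4292} e_{2} - \frac{16273}{17168} e_{3} works: the equal norms (\frac{27}{2}) guarantee its sandwich swaps v into w.
Answer: -\frac{3329}{17168} e_{1} + \frac{14637}{4292} e_{2} - \frac{16273}{17168} e_{3}


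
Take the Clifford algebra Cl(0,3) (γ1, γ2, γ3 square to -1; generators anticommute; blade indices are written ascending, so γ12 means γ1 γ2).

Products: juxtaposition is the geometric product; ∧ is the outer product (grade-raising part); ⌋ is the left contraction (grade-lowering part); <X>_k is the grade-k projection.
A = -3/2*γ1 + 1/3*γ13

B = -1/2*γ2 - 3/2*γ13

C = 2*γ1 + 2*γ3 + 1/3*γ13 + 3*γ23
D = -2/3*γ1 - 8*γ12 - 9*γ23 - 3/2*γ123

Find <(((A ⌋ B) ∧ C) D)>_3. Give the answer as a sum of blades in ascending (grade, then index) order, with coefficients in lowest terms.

step 1: 1/2 - 9/4*γ3
step 2: γ1 + γ3 + 14/3*γ13 + 3/2*γ23
step 3: 85/6 + 9/4*γ1 - 8*γ2 - 28/9*γ3 - 81/2*γ12 - 34/3*γ13 + 233/6*γ23 - 18*γ123
step 4: -18*γ123
Answer: -18*γ123


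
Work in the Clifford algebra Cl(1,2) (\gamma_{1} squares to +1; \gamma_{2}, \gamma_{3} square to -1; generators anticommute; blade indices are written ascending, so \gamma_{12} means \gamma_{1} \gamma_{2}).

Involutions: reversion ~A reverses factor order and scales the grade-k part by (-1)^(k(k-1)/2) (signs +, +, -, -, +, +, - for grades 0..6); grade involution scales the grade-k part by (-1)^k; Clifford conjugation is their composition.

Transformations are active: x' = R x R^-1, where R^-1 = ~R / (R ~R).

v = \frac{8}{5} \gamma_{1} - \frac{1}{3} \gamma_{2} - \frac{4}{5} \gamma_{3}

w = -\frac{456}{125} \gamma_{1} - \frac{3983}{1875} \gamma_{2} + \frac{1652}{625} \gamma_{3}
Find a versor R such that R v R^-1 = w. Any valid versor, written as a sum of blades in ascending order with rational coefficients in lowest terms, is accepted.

Construction: equal norms (both \frac{407}{225}) license R = v + w = -\frac{256}{125} \gamma_{1} - \frac{1536}{625} \gamma_{2} + \frac{1152}{625} \gamma_{3} — nothing changes along that direction, while (v - w)/2 changes sign, so v maps onto w.
Answer: -\frac{256}{125} \gamma_{1} - \frac{1536}{625} \gamma_{2} + \frac{1152}{625} \gamma_{3}


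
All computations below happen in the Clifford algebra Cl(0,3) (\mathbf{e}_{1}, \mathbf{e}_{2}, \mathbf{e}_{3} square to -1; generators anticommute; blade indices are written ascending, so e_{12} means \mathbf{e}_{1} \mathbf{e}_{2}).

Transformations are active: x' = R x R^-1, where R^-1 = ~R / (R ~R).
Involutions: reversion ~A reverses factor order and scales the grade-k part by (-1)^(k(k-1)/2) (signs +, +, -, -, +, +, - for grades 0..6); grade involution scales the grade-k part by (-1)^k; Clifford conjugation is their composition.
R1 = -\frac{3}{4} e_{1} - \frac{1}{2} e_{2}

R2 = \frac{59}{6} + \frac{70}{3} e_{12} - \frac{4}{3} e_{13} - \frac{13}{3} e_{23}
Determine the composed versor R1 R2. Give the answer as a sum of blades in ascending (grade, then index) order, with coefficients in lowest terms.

Distribute over the terms of R1 (each basis-blade product reordered to ascending indices, repeated generators contracted through their squares):
(-\frac{3}{4} e_{1}) R2 = -\frac{59}{8} e_{1} + \frac{35}{2} e_{2} - e_{3} + \frac{13}{4} e_{123}
(-\frac{1}{2} e_{2}) R2 = -\frac{35}{3} e_{1} - \frac{59}{12} e_{2} - \frac{13}{6} e_{3} - \frac{2}{3} e_{123}
Summing the partial products and collecting blades:
Answer: -\frac{457}{24} e_{1} + \frac{151}{12} e_{2} - \frac{19}{6} e_{3} + \frac{31}{12} e_{123}


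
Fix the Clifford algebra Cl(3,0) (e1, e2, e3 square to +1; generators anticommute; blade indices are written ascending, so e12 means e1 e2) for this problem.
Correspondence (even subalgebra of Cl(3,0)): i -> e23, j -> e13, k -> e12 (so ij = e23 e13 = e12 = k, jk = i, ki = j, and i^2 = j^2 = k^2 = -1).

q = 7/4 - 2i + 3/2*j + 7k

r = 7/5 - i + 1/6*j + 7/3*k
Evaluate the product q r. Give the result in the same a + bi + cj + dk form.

In blades: q = 7/4 + 7*e12 + 3/2*e13 - 2*e23, r = 7/5 + 7/3*e12 + 1/6*e13 - e23.
Distribute q over r term by term (generator squares from the signature, products reordered to ascending indices): (7/4)*r = 49/20 + 49/12*e12 + 7/24*e13 - 7/4*e23; (7*e12)*r = -49/3 + 49/5*e12 - 7*e13 - 7/6*e23; (3/2*e13)*r = -1/4 + 3/2*e12 + 21/10*e13 + 7/2*e23; (-2*e23)*r = -2 - 1/3*e12 + 14/3*e13 - 14/5*e23.
Sum: -242/15 + 301/20*e12 + 7/120*e13 - 133/60*e23; translating back through the correspondence:
Answer: -242/15 - 133/60*i + 7/120*j + 301/20*k


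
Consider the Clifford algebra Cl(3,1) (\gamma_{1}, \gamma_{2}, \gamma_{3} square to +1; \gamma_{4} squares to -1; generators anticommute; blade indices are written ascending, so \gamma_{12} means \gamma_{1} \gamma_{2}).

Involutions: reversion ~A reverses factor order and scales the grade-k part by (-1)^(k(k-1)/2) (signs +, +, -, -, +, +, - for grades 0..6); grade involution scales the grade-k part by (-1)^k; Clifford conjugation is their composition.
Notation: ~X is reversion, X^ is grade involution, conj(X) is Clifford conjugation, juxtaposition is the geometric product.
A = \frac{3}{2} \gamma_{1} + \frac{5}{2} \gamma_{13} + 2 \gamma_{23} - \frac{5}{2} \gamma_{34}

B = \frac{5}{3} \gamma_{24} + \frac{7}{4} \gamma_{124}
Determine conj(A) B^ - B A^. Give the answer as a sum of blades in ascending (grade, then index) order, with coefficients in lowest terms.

first term: -\frac{25}{6} \gamma_{23} + \frac{21}{8} \gamma_{24} + \frac{10}{3} \gamma_{34} + \frac{35}{8} \gamma_{123} - \frac{5}{2} \gamma_{124} - \frac{7}{2} \gamma_{134} + \frac{35}{8} \gamma_{234} + \frac{25}{6} \gamma_{1234}
second term: -\frac{25}{6} \gamma_{23} - \frac{21}{8} \gamma_{24} + \frac{10}{3} \gamma_{34} - \frac{35}{8} \gamma_{123} - \frac{5}{2} \gamma_{124} + \frac{7}{2} \gamma_{134} - \frac{35}{8} \gamma_{234} - \frac{25}{6} \gamma_{1234}
Answer: \frac{21}{4} \gamma_{24} + \frac{35}{4} \gamma_{123} - 7 \gamma_{134} + \frac{35}{4} \gamma_{234} + \frac{25}{3} \gamma_{1234}


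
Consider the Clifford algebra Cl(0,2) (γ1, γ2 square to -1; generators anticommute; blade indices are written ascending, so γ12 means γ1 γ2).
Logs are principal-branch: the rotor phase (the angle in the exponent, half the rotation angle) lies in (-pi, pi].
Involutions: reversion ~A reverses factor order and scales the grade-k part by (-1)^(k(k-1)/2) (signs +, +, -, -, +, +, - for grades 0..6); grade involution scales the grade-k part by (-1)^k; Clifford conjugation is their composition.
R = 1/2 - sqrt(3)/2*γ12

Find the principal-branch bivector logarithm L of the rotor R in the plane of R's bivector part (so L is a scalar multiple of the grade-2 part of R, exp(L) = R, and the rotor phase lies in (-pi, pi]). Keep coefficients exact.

The scalar part of R is 1/2, which fixes the principal-branch rotor phase; the unit plane is then the bivector part divided by the sine of that phase, and L is that plane scaled by the phase.
Concretely: cos(phase) = 1/2 gives phase = ±pi/3, and since phase/sin(phase) is even the sign is immaterial: L = (phase/sin(phase)) * <R>_2 = (2*sqrt(3)*pi/9) * <R>_2.
Answer: -pi/3*γ12


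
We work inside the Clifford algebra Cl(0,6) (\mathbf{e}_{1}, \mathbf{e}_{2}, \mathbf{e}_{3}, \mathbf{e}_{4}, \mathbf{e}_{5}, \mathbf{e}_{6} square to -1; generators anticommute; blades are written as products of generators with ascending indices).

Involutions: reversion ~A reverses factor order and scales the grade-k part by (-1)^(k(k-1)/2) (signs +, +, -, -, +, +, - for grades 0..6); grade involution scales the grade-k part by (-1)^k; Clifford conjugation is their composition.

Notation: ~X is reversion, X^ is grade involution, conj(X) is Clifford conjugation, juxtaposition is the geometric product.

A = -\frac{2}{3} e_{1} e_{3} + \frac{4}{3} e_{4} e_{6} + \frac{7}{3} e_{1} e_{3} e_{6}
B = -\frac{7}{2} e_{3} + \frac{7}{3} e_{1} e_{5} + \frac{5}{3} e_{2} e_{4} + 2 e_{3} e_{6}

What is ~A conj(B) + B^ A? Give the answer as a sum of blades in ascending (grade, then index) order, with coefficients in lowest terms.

first term: -7 e_{1} - \frac{41}{6} e_{1} e_{6} + \frac{20}{9} e_{2} e_{6} - \frac{8}{3} e_{3} e_{4} - \frac{14}{9} e_{3} e_{5} - \frac{14}{3} e_{3} e_{4} e_{6} + \frac{49}{9} e_{3} e_{5} e_{6} + \frac{10}{9} e_{1} e_{2} e_{3} e_{4} - \frac{28}{9} e_{1} e_{4} e_{5} e_{6} - \frac{35}{9} e_{1} e_{2} e_{3} e_{4} e_{6}
second term: -7 e_{1} + \frac{41}{6} e_{1} e_{6} - \frac{20}{9} e_{2} e_{6} + \frac{8}{3} e_{3} e_{4} + \frac{14}{9} e_{3} e_{5} + \frac{14}{3} e_{3} e_{4} e_{6} - \frac{49}{9} e_{3} e_{5} e_{6} + \frac{10}{9} e_{1} e_{2} e_{3} e_{4} - \frac{28}{9} e_{1} e_{4} e_{5} e_{6} - \frac{35}{9} e_{1} e_{2} e_{3} e_{4} e_{6}
Answer: -14 e_{1} + \frac{20}{9} e_{1} e_{2} e_{3} e_{4} - \frac{56}{9} e_{1} e_{4} e_{5} e_{6} - \frac{70}{9} e_{1} e_{2} e_{3} e_{4} e_{6}


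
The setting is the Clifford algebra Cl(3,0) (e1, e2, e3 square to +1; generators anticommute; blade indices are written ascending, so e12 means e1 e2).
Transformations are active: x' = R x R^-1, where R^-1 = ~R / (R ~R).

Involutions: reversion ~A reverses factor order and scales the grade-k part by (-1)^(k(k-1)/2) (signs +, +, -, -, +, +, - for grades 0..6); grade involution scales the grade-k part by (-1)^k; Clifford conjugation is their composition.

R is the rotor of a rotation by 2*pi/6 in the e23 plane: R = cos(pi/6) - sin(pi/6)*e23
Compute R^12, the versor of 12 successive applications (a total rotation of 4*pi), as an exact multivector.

Because a rotor carries half the rotation angle, composing 12 copies of this e23-plane rotor multiplies the phase: 12*(pi/6) = 2*pi, hence R^12 = cos(2*pi) - sin(2*pi)*e23.
cos(2*pi) = 1 and sin(2*pi) = 0, so R^12 = 1. The total rotation 4*pi is 2 full turns, so every vector returns to itself, yet the rotor is +1, back on the identity sheet (an even number of 2*pi turns).
Answer: 1


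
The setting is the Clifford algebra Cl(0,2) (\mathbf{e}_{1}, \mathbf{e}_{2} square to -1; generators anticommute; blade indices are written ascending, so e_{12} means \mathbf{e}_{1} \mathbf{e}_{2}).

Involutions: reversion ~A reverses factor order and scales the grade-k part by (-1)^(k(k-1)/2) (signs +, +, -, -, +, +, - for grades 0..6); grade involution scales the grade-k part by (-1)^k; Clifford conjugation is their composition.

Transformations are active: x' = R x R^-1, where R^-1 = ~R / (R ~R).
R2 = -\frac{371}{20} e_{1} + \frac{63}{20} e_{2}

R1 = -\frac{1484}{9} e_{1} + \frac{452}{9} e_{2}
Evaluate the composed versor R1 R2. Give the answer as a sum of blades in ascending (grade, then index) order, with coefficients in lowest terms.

Distribute over the terms of R1 (each basis-blade product reordered to ascending indices, repeated generators contracted through their squares):
(-\frac{1484}{9} e_{1}) R2 = -\frac{137641}{45} - \frac{2597}{5} e_{12}
(\frac{452}{9} e_{2}) R2 = -\frac{791}{5} + \frac{41923}{45} e_{12}
Summing the partial products and collecting blades:
Answer: -\frac{28952}{9} + \frac{3710}{9} e_{12}


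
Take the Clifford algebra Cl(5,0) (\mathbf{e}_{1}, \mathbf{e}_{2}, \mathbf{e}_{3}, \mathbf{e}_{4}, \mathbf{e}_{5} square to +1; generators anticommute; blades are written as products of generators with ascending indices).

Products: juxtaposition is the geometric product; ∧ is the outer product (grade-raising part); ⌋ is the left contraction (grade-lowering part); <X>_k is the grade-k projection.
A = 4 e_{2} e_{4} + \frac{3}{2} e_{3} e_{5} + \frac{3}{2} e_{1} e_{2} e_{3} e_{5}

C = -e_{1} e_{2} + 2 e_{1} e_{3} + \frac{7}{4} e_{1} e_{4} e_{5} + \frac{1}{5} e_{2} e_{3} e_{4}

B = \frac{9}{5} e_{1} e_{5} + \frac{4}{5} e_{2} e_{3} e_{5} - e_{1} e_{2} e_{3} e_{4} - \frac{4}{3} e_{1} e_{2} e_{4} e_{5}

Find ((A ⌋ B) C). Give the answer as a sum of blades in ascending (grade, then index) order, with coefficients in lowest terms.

step 1: -\frac{6}{5} e_{2} - 4 e_{1} e_{3} + \frac{16}{3} e_{1} e_{5}
step 2: 8 - \frac{6}{5} e_{1} + \frac{28}{3} e_{4} + 4 e_{2} e_{3} - \frac{16}{3} e_{2} e_{5} - \frac{6}{25} e_{3} e_{4} + \frac{32}{3} e_{3} e_{5} + \frac{12}{5} e_{1} e_{2} e_{3} + \frac{4}{5} e_{1} e_{2} e_{4} + 7 e_{3} e_{4} e_{5} + \frac{21}{10} e_{1} e_{2} e_{4} e_{5} - \frac{16}{15} e_{1} e_{2} e_{3} e_{4} e_{5}
Answer: 8 - \frac{6}{5} e_{1} + \frac{28}{3} e_{4} + 4 e_{2} e_{3} - \frac{16}{3} e_{2} e_{5} - \frac{6}{25} e_{3} e_{4} + \frac{32}{3} e_{3} e_{5} + \frac{12}{5} e_{1} e_{2} e_{3} + \frac{4}{5} e_{1} e_{2} e_{4} + 7 e_{3} e_{4} e_{5} + \frac{21}{10} e_{1} e_{2} e_{4} e_{5} - \frac{16}{15} e_{1} e_{2} e_{3} e_{4} e_{5}


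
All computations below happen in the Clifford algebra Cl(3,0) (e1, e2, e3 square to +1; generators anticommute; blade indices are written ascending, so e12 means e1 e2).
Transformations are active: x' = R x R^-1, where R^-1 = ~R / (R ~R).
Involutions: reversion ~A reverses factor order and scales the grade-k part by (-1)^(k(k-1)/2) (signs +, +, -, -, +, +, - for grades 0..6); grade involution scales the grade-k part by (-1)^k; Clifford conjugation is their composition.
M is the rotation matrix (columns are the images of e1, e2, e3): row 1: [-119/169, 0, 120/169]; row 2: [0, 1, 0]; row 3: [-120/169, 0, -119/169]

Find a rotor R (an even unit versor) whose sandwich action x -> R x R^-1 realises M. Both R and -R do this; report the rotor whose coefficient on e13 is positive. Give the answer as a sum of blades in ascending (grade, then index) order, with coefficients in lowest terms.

Method: write R = a + b12*e12 + b13*e13 + b23*e23 with a^2 + b12^2 + b13^2 + b23^2 = 1 (so R^-1 = ~R). Expanding the columns R e_j ~R gives tr M = 4a^2 - 1 and, from the antisymmetric part, M21 - M12 = -4a*b12, M13 - M31 = 4a*b13, M32 - M23 = -4a*b23.
Here tr M = -69/169, so a^2 = (1 + tr M)/4 = 25/169 and a = ±5/13. Taking a = 5/13: M21 - M12 = 0, M13 - M31 = 240/169, M32 - M23 = 0, giving b12 = 0, b13 = 12/13, b23 = 0, i.e. R = 5/13 + 12/13*e13.
Its e13 coefficient is already positive.
Answer: 5/13 + 12/13*e13. Why the constraint matters: R and -R act identically through the sandwich — M has trace -69/169 either way — so only the sign condition on e13 picks one of the two preimages.


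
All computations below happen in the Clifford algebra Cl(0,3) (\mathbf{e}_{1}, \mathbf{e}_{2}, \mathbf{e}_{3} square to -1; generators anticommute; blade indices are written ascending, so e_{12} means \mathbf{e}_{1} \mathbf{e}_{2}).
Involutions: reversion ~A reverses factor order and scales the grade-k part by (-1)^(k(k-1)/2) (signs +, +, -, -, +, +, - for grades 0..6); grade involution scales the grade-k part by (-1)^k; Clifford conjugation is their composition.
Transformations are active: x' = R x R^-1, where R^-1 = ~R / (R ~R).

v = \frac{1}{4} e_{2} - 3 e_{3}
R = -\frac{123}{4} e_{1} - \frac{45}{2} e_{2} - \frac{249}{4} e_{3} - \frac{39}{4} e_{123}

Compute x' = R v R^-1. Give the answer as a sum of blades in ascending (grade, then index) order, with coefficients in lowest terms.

~R = -\frac{123}{4} e_{1} - \frac{45}{2} e_{2} - \frac{249}{4} e_{3} + \frac{39}{4} e_{123}, and R ~R = -\frac{86751}{16}, so R^-1 = ~R / (-\frac{86751}{16}).
R v = -\frac{1449}{8} - \frac{591}{16} e_{12} + \frac{1437}{16} e_{13} + \frac{1329}{16} e_{23}
Answer: -\frac{1991}{1134} e_{1} - \frac{4709}{2268} e_{2} - \frac{1465}{1134} e_{3}


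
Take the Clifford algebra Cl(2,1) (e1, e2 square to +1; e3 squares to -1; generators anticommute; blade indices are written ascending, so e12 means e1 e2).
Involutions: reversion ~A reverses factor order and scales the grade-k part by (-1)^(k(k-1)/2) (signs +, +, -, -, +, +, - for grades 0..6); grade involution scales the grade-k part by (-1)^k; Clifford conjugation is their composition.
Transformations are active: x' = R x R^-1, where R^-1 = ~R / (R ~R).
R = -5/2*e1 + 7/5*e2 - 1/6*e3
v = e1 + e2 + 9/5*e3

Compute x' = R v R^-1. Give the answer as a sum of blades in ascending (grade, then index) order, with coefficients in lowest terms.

~R = -5/2*e1 + 7/5*e2 - 1/6*e3, and R ~R = 1841/225, so R^-1 = ~R / (1841/225).
R v = -4/5 - 39/10*e12 - 13/3*e13 + 403/150*e23
Answer: -941/1841*e1 - 335/263*e2 - 16269/9205*e3


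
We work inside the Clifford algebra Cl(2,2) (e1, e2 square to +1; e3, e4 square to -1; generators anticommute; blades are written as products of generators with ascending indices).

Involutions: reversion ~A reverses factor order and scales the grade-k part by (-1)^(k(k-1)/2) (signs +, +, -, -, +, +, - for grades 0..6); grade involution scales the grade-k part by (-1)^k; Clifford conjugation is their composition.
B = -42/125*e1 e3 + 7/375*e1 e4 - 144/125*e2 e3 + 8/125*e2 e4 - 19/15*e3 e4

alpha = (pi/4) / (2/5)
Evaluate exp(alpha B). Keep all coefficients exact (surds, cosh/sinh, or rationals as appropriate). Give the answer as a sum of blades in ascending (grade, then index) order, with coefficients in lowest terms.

B^2 term by term: the squares give (-42/125)^2*(e1 e3)^2 + (7/375)^2*(e1 e4)^2 + (-144/125)^2*(e2 e3)^2 + (8/125)^2*(e2 e4)^2 + (-19/15)^2*(e3 e4)^2 = 1764/15625*(+1) + 49/140625*(+1) + 20736/15625*(+1) + 64/15625*(+1) + 361/225*(-1) = -4/25 (each basis 2-blade squares to minus the product of its generators' squares); cross terms between blades sharing an index anticommute and cancel; the commuting (index-disjoint) pairs give grade-4 terms 2*c*c'*(blade product), which cancel blade by blade — e1 e2 e3 e4: 672/15625 - 672/15625 = 0 — confirming B is simple. So B^2 = -4/25.
B^2 = -4/25 — since the square is negative, the closed form is circular: l = 2/5, alpha*l = pi/4, so exp(alpha B) = cos(pi/4) + (sin(pi/4)/(2/5))*B = sqrt(2)/2 + (5*sqrt(2)/4)*B.
Answer: sqrt(2)/2 - 21*sqrt(2)/50*e1 e3 + 7*sqrt(2)/300*e1 e4 - 36*sqrt(2)/25*e2 e3 + 2*sqrt(2)/25*e2 e4 - 19*sqrt(2)/12*e3 e4


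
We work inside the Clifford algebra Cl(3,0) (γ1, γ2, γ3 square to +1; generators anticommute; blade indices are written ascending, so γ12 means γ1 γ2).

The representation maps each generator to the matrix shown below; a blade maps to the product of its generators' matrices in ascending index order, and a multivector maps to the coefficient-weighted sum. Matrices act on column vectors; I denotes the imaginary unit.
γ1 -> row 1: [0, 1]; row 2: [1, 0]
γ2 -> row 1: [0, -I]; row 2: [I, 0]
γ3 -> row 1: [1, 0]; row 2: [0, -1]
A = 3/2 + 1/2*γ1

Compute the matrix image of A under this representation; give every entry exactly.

M = (3/2)*1 + (1/2)*rho(γ1), summed entrywise (1 is the identity matrix):
Answer: row 1: [3/2, 1/2]; row 2: [1/2, 3/2]
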